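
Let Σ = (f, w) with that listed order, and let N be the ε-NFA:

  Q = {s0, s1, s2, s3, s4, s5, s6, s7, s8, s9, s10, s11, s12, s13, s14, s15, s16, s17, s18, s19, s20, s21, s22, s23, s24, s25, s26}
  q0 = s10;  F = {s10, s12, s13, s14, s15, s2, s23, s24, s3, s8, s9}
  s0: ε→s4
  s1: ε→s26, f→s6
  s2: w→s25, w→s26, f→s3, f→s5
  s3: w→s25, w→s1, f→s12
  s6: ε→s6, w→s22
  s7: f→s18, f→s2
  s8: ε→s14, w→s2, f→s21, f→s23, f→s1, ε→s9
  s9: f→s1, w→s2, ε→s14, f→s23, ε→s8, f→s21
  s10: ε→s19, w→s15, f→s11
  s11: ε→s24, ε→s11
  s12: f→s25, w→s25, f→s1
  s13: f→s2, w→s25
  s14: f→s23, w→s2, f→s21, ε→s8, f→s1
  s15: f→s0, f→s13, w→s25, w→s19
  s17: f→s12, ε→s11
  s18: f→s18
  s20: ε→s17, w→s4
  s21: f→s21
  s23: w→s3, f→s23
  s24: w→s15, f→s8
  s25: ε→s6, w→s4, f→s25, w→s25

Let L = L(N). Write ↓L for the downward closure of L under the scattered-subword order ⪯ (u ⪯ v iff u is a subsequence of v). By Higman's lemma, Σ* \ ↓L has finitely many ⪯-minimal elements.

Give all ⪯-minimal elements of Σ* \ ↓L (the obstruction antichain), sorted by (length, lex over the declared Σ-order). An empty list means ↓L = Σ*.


|Q|=27, |F|=11, |δ|=59 (14 ε).
min D↑ (10 st, q0=0, F={5}): 0:f→1,w→2 1:f→3,w→2 2:f→4,w→5 3:f→6,w→7 4:f→7,w→5 5:f→5,w→5 6:f→6,w→8 7:f→8,w→5 8:f→9,w→5 9:f→5,w→5 [Hopcroft].
'ww': run [22, 14, 7] end={s1,s19,s22,s25,s26,s4,s6} ∉↓L; 2/2 single-dels accept.
'fffwff': run [22, 21, 17, 12, 8, 7, 6] end={s1,s22,s25,s26,s4,s6} rej; 6/6 single-dels accept.
'ffwfff': N↓-sim [22, 21, 17, 10, 9, 7, 6] end={s1,s22,s25,s26,s4,s6} ∉↓L; 6/6 deletions ∈↓L.
'wfffff': run [22, 14, 12, 10, 9, 7, 6] end={s1,s22,s25,s26,s4,s6} — reject; 6/6 single-dels accept.
4 obstructions.

A = [ww, fffwff, ffwfff, wfffff].


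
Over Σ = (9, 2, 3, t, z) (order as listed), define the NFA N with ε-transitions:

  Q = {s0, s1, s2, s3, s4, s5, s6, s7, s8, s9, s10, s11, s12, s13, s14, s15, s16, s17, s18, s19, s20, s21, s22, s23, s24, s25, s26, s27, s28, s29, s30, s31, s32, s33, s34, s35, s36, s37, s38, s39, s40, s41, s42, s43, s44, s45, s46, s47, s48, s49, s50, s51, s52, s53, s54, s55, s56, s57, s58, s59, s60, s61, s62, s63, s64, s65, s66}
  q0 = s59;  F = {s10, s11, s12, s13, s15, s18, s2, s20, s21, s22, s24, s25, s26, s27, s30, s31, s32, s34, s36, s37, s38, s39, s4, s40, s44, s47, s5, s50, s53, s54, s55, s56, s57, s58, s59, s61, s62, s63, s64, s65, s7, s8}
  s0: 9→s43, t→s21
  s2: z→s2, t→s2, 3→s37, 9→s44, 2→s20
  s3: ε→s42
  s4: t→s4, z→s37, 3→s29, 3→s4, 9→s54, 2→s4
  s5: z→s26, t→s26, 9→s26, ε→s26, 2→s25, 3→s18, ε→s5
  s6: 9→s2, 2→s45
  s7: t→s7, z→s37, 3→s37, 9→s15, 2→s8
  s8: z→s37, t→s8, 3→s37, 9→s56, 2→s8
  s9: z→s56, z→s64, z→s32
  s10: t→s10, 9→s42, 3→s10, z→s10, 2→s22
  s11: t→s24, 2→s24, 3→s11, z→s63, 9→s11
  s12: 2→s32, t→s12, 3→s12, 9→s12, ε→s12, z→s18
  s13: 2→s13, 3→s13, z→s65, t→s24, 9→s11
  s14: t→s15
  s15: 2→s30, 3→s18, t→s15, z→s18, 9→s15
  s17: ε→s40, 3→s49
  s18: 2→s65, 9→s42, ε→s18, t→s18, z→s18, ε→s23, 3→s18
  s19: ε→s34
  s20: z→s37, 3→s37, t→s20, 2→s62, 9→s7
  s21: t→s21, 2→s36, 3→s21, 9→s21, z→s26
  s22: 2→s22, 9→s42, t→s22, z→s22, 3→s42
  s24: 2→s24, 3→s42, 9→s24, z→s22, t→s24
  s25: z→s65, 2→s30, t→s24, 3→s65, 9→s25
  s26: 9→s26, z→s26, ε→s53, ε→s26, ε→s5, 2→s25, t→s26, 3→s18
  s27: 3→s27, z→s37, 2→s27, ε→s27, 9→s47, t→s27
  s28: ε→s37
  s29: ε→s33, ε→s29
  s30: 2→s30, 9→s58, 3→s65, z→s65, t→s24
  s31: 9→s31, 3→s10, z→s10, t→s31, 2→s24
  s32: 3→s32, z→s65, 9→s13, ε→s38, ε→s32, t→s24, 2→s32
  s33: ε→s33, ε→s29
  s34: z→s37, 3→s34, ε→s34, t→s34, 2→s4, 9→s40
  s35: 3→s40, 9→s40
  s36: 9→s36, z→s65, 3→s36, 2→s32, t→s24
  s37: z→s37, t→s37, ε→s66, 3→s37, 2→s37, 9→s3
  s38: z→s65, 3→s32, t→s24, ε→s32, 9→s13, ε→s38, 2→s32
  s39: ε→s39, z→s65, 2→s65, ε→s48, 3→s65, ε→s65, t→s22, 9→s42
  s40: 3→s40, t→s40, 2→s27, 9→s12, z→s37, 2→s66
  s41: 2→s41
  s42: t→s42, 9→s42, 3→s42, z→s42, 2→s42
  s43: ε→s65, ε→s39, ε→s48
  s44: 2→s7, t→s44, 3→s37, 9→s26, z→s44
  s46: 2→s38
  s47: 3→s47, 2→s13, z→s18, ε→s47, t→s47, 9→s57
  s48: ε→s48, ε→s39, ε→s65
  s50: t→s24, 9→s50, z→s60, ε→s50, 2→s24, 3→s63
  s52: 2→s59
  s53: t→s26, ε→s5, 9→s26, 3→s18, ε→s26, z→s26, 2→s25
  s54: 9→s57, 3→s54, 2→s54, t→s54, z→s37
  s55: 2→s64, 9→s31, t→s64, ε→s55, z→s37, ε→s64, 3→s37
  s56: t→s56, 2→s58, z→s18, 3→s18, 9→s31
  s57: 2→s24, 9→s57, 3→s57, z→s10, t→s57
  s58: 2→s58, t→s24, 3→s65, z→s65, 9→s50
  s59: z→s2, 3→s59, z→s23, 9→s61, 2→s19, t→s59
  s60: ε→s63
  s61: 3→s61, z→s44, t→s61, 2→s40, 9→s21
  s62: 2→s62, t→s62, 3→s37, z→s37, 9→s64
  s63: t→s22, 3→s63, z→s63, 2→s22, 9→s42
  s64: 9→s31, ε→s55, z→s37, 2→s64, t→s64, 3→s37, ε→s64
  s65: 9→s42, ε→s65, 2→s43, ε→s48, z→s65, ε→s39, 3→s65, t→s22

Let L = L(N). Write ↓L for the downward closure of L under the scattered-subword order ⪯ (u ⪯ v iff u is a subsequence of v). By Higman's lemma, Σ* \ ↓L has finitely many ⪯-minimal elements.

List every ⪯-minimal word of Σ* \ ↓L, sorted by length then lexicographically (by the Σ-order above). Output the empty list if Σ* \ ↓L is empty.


|Q|=67, |F|=42, |δ|=276 (44 ε).
min D↑ (38 st, q0=0, F={16}): 0:9→1,2→2,3→0,t→0,z→3 1:9→4,2→5,3→1,t→1,z→6 2:9→5,2→7,3→2,t→2,z→8 3:9→6,2→9,3→8,t→3,z→3 4:9→4,2→10,3→4,t→4,z→11 5:9→12,2→13,3→5,t→5,z→8 6:9→11,2→14,3→8,t→6,z→6 7:9→15,2→7,3→7,t→7,z→8 8:9→16,2→8,3→8,t→8,z→8 9:9→14,2→17,3→8,t→9,z→8 10:9→10,2→18,3→10,t→19,z→20 11:9→11,2→21,3→22,t→11,z→11 12:9→12,2→18,3→12,t→12,z→22 13:9→23,2→13,3→13,t→13,z→8 14:9→24,2→25,3→8,t→14,z→8 15:9→26,2→15,3→15,t→15,z→8 16:9→16,2→16,3→16,t→16,z→16 17:9→27,2→17,3→8,t→17,z→8 18:9→28,2→18,3→18,t→19,z→20 19:9→19,2→19,3→16,t→19,z→29 20:9→16,2→20,3→20,t→29,z→20 21:9→21,2→30,3→20,t→19,z→20 22:9→16,2→20,3→22,t→22,z→22 23:9→26,2→28,3→23,t→23,z→22 24:9→24,2→30,3→22,t→24,z→22 25:9→31,2→25,3→8,t→25,z→8 26:9→26,2→19,3→26,t→26,z→32 27:9→33,2→27,3→8,t→27,z→8 28:9→34,2→28,3→28,t→19,z→20 29:9→16,2→29,3→16,t→29,z→29 30:9→35,2→30,3→20,t→19,z→20 31:9→33,2→35,3→22,t→31,z→22 32:9→16,2→29,3→32,t→32,z→32 33:9→33,2→19,3→32,t→33,z→32 34:9→34,2→19,3→34,t→19,z→36 35:9→37,2→35,3→20,t→19,z→20 36:9→16,2→29,3→36,t→29,z→36 37:9→37,2→19,3→36,t→19,z→36 [Hopcroft].
'2z9': |S_i|=[52, 44, 14, 2] end={s3,s42} rej; 3/3 del acc.
'z39': |S_i|=[52, 33, 13, 2] end={s3,s42} ∉↓L; 3/3 del acc.
'992t3': N↓-sim [52, 43, 32, 18, 3, 1] end={s42} rej; 5/5 del acc.
'229923': N↓-sim [52, 44, 35, 26, 11, 3, 1] end={s42} — reject; 6/6 single-dels accept.
4 words, ⪯-incomp.

Antichain: [2z9, z39, 992t3, 229923].


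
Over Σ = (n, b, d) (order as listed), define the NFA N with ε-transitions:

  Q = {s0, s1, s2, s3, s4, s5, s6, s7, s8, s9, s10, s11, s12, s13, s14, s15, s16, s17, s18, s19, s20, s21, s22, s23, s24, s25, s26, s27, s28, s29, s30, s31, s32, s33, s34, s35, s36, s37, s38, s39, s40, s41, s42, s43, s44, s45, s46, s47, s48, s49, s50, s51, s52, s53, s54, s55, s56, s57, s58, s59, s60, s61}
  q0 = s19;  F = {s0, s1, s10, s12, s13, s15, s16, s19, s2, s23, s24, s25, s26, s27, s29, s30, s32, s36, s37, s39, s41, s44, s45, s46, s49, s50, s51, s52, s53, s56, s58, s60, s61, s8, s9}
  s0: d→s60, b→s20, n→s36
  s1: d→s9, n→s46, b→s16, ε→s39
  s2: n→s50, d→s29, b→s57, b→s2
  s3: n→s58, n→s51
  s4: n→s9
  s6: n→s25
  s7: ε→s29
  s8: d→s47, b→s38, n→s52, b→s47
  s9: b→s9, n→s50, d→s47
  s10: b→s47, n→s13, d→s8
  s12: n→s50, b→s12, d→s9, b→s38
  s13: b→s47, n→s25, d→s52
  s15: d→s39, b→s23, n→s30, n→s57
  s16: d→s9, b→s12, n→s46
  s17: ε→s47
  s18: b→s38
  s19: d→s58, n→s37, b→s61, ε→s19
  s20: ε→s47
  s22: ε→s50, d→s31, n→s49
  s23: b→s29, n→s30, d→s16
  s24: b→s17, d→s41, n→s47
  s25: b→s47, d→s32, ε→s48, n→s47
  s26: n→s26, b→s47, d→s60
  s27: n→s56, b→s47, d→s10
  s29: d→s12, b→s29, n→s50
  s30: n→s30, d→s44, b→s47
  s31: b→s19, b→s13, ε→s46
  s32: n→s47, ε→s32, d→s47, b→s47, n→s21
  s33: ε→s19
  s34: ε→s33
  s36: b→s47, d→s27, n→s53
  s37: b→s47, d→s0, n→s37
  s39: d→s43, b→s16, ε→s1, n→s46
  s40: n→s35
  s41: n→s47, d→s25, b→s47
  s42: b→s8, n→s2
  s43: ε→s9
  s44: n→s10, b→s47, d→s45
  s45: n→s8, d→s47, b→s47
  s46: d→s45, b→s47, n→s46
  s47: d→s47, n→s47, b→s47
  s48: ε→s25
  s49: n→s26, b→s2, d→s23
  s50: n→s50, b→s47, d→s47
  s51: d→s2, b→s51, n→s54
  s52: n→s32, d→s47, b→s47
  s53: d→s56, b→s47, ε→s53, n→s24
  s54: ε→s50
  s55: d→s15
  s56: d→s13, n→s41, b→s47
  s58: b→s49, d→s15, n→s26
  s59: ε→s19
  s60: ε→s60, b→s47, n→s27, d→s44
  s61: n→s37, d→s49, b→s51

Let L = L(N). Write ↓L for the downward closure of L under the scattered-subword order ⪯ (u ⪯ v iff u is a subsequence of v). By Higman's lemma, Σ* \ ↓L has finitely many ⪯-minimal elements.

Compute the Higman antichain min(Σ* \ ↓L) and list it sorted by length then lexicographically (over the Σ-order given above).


min(Σ*\↓L) = [nb, bbnd, ddddd, ndnnnn].

|Q|=62, |F|=35, |δ|=144 (18 ε).
min D↑ (35 st, q0=0, F={4}): 0:n→1,b→2,d→3 1:n→1,b→4,d→5 2:n→1,b→6,d→7 3:n→8,b→7,d→9 4:n→4,b→4,d→4 5:n→10,b→4,d→11 6:n→12,b→6,d→13 7:n→8,b→13,d→14 8:n→8,b→4,d→11 9:n→15,b→14,d→16 10:n→17,b→4,d→18 11:n→18,b→4,d→19 12:n→12,b→4,d→4 13:n→12,b→13,d→20 14:n→15,b→20,d→21 15:n→15,b→4,d→19 16:n→22,b→21,d→23 17:n→24,b→4,d→25 18:n→25,b→4,d→26 19:n→26,b→4,d→27 20:n→12,b→20,d→28 21:n→22,b→28,d→23 22:n→22,b→4,d→27 23:n→12,b→23,d→4 24:n→4,b→4,d→29 25:n→29,b→4,d→30 26:n→30,b→4,d→31 27:n→31,b→4,d→4 28:n→12,b→28,d→23 29:n→4,b→4,d→32 30:n→32,b→4,d→33 31:n→33,b→4,d→4 32:n→4,b→4,d→34 33:n→34,b→4,d→4 34:n→4,b→4,d→4 [Hopcroft].
'nb': N↓-sim [44, 29, 4] end={s17,s20,s38,s47} ∉↓L; 2/2 del acc.
'bbnd': run [44, 38, 12, 3, 1] end={s47} ∉↓L; 4/4 deletions ∈↓L.
'ddddd': N↓-sim [44, 39, 29, 20, 10, 1] end={s47} — reject; 5/5 single-dels accept.
'ndnnnn': N↓-sim [44, 29, 22, 17, 12, 8, 2] end={s21,s47} ∉↓L; 6/6 del acc.
4 obstructions.


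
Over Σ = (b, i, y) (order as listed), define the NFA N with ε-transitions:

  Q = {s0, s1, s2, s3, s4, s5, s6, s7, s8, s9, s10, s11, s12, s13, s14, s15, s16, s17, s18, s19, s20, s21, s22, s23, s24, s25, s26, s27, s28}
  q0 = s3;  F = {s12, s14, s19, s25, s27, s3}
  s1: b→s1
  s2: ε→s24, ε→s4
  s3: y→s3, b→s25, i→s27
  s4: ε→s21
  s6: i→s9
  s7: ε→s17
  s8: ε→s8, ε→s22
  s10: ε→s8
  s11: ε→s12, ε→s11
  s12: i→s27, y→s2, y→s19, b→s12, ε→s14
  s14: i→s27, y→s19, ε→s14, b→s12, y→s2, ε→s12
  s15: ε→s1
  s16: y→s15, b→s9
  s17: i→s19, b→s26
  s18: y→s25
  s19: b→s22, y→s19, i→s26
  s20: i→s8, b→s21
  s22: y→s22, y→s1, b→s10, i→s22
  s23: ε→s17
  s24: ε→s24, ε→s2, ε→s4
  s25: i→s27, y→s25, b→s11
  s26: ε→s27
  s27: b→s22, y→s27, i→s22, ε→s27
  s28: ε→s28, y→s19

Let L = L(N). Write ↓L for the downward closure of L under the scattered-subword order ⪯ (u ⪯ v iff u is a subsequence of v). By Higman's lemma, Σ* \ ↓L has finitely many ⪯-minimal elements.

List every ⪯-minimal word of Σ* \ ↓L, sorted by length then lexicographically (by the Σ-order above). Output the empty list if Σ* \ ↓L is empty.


|Q|=29, |F|=6, |δ|=54 (20 ε).
min D↑ (6 st, q0=0, F={4}): 0:b→1,i→2,y→0 1:b→3,i→2,y→1 2:b→4,i→4,y→2 3:b→3,i→2,y→5 4:b→4,i→4,y→4 5:b→4,i→2,y→5.
'ib': |S_i|=[16, 6, 4] end={s1,s10,s22,s8} rej; 2/2 deletions ∈↓L.
'ii': N↓-sim [16, 6, 4] end={s1,s10,s22,s8} — reject; 2/2 deletions ∈↓L.
'bbyb': N↓-sim [16, 15, 14, 11, 4] end={s1,s10,s22,s8} rej; 4/4 deletions ∈↓L.
3 obstructions.

A = [ib, ii, bbyb].


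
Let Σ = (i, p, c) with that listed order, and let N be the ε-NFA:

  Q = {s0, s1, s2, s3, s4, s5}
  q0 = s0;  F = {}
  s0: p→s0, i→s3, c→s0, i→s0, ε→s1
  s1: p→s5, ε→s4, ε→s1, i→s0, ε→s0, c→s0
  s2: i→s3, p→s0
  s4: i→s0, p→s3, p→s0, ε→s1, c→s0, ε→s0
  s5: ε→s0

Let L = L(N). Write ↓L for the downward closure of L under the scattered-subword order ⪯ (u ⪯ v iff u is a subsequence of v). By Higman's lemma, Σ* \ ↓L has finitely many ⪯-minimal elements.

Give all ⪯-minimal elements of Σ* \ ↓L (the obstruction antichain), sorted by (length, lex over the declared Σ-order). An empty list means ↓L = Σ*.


|Q|=6, |F|=0, |δ|=20 (7 ε).
min D↑ (1 st, q0=0, F={0}): 0:i→0,p→0,c→0 [Hopcroft].
ε ∈ L(D↑) ⇒ ↓L = ∅.

A = [ε].


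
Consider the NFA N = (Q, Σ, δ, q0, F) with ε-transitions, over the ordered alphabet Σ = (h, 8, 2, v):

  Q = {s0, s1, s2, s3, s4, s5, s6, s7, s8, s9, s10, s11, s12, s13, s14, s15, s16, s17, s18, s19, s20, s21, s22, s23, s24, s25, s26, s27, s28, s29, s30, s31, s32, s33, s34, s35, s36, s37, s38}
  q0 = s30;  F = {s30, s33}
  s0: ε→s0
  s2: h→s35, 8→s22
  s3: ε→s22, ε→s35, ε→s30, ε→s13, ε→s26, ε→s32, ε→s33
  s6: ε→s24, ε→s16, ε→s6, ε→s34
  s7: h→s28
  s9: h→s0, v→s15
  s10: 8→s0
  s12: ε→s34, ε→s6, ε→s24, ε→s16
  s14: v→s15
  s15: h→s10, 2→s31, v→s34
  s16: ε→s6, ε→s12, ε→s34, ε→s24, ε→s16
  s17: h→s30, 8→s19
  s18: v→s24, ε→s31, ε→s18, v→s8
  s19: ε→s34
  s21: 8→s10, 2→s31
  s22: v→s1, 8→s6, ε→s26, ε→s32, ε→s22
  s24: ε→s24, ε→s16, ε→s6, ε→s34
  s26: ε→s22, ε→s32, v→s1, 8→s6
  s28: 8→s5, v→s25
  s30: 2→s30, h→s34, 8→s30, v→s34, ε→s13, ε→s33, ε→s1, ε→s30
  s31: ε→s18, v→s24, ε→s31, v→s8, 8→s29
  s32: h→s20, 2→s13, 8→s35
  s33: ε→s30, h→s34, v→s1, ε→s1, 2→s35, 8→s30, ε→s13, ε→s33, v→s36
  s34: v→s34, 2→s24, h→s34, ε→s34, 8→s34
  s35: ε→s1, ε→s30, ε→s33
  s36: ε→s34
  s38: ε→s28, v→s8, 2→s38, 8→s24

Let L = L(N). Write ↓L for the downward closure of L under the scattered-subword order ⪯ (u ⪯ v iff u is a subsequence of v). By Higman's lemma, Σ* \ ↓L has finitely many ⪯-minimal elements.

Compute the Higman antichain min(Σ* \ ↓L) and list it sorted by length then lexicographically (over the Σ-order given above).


Antichain: [h, v].

|Q|=39, |F|=2, |δ|=93 (49 ε).
min D↑ (2 st, q0=0, F={1}): 0:h→1,8→0,2→0,v→1 1:h→1,8→1,2→1,v→1 (ε-aug+det+¬).
'h': N↓-sim [11, 5] end={s12,s16,s24,s34,s6} ∉↓L; 1/1 del acc.
'v': |S_i|=[11, 7] end={s1,s12,s16,s24,s34,s36,s6} — reject; 1/1 deletions ∈↓L.
2 obstructions.


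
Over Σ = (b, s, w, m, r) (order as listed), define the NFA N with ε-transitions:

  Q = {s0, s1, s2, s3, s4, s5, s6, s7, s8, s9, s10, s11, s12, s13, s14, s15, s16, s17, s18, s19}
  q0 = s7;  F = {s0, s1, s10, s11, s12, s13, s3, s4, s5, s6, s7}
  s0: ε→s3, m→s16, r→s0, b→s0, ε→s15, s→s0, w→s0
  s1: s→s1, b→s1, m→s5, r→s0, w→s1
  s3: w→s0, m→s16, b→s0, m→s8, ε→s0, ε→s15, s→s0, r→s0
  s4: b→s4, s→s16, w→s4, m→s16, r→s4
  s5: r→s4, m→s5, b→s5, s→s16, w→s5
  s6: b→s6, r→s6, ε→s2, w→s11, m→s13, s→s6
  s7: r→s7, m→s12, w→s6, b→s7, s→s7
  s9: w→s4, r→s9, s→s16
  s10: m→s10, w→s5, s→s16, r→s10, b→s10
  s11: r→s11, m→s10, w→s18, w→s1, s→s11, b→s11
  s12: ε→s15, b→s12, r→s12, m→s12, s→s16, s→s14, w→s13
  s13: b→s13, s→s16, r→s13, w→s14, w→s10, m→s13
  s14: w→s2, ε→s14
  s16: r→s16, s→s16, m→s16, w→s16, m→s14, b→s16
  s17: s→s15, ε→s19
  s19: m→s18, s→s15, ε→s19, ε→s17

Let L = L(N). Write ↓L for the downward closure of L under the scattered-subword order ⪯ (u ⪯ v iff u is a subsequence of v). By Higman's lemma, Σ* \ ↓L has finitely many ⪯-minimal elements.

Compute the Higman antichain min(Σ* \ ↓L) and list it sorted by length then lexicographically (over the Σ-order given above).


|Q|=20, |F|=11, |δ|=82 (10 ε).
min D↑ (11 st, q0=0, F={5}): 0:b→0,s→0,w→1,m→2,r→0 1:b→1,s→1,w→3,m→4,r→1 2:b→2,s→5,w→4,m→2,r→2 3:b→3,s→3,w→6,m→7,r→3 4:b→4,s→5,w→7,m→4,r→4 5:b→5,s→5,w→5,m→5,r→5 6:b→6,s→6,w→6,m→8,r→9 7:b→7,s→5,w→8,m→7,r→7 8:b→8,s→5,w→8,m→8,r→10 9:b→9,s→9,w→9,m→5,r→9 10:b→10,s→5,w→10,m→5,r→10.
'ms': |S_i|=[17, 10, 3] end={s14,s16,s2} rej; 2/2 del acc.
'wwwrm': run [17, 15, 13, 11, 8, 4] end={s14,s16,s2,s8} rej; 5/5 del acc.
2 words, ⪯-incomp.

A = [ms, wwwrm].


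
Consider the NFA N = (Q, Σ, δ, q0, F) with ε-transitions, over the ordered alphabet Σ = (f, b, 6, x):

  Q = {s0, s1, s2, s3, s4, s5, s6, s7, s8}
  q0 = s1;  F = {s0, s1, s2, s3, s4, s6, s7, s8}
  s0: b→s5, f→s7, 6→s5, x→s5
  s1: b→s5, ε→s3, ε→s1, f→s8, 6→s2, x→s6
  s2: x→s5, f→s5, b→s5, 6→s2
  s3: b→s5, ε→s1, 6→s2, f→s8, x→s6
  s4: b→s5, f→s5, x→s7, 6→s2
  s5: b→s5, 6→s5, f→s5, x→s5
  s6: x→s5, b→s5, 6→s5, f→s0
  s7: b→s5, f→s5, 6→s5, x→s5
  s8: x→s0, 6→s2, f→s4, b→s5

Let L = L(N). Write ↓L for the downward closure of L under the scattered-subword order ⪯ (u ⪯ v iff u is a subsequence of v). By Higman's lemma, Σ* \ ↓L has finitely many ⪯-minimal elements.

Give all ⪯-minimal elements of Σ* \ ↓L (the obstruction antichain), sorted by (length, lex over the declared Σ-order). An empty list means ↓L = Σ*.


Antichain: [b, 6f, 6x, x6, xx, fff].

|Q|=9, |F|=8, |δ|=39 (3 ε).
min D↑ (8 st, q0=0, F={2}): 0:f→1,b→2,6→3,x→4 1:f→5,b→2,6→3,x→6 2:f→2,b→2,6→2,x→2 3:f→2,b→2,6→3,x→2 4:f→6,b→2,6→2,x→2 5:f→2,b→2,6→3,x→7 6:f→7,b→2,6→2,x→2 7:f→2,b→2,6→2,x→2 (ε-aug+det+¬).
'b': run [9, 1] end={s5} — reject; 1/1 single-dels accept.
'6f': |S_i|=[9, 2, 1] end={s5} — reject; 2/2 del acc.
'6x': run [9, 2, 1] end={s5} — reject; 2/2 del acc.
'x6': run [9, 4, 1] end={s5} — reject; 2/2 deletions ∈↓L.
'xx': N↓-sim [9, 4, 1] end={s5} rej; 2/2 del acc.
'fff': |S_i|=[9, 6, 4, 1] end={s5} rej; 3/3 deletions ∈↓L.
6 minimals (antichain).


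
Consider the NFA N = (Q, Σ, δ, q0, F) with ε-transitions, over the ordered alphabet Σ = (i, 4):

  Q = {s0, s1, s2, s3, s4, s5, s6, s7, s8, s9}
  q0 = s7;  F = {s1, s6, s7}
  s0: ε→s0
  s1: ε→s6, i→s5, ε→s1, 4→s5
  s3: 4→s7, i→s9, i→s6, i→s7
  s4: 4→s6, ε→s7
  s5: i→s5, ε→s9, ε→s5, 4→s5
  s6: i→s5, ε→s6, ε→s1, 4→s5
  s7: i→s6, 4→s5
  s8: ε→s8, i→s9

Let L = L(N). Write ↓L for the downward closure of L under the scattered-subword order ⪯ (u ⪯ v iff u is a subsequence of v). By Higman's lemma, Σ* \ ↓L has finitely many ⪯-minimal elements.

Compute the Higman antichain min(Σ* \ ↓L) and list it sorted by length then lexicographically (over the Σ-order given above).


A = [4, ii].

|Q|=10, |F|=3, |δ|=23 (9 ε).
min D↑ (3 st, q0=0, F={2}): 0:i→1,4→2 1:i→2,4→2 2:i→2,4→2 [Hopcroft].
'4': |S_i|=[5, 2] end={s5,s9} ∉↓L; 1/1 single-dels accept.
'ii': run [5, 4, 2] end={s5,s9} — reject; 2/2 deletions ∈↓L.
2 words, ⪯-incomp.


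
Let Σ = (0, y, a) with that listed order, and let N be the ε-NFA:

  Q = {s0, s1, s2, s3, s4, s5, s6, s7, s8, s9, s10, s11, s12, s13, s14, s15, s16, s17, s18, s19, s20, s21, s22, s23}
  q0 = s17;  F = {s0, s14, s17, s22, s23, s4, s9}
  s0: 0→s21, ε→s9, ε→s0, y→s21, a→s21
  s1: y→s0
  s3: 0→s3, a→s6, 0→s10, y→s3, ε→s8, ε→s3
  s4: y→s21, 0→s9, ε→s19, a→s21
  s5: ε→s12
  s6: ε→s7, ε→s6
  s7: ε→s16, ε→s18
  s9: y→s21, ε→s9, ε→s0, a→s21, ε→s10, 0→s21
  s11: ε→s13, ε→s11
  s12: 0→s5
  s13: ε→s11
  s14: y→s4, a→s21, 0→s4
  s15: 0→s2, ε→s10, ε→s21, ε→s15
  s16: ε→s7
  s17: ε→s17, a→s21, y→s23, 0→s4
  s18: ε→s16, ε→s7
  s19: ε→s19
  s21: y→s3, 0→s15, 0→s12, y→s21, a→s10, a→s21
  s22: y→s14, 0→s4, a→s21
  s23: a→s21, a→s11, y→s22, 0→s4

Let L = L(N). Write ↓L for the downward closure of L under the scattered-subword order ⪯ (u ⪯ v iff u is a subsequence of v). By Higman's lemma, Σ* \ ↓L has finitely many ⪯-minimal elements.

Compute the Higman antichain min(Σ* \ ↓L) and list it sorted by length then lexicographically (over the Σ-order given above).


|Q|=24, |F|=7, |δ|=59 (24 ε).
min D↑ (7 st, q0=0, F={3}): 0:0→1,y→2,a→3 1:0→4,y→3,a→3 2:0→1,y→5,a→3 3:0→3,y→3,a→3 4:0→3,y→3,a→3 5:0→1,y→6,a→3 6:0→1,y→1,a→3 (ε-aug+det+¬).
'a': |S_i|=[22, 14] end={s10,s11,s12,s13,s15,s16,s18,s2,s21,s3,s5,s6,…} rej; 1/1 deletions ∈↓L.
'0y': run [22, 16, 12] end={s10,s12,s15,s16,s18,s2,s21,s3,s5,s6,s7,s8} rej; 2/2 del acc.
'000': N↓-sim [22, 16, 14, 12] end={s10,s12,s15,s16,s18,s2,s21,s3,s5,s6,s7,s8} — reject; 3/3 deletions ∈↓L.
'yyyyy': N↓-sim [22, 21, 18, 17, 16, 12] end={s10,s12,s15,s16,s18,s2,s21,s3,s5,s6,s7,s8} rej; 5/5 deletions ∈↓L.
'yyyy00': |S_i|=[22, 21, 18, 17, 16, 14, 12] end={s10,s12,s15,s16,s18,s2,s21,s3,s5,s6,s7,s8} ∉↓L; 6/6 single-dels accept.
5 minimals (antichain).

min(Σ*\↓L) = [a, 0y, 000, yyyyy, yyyy00].


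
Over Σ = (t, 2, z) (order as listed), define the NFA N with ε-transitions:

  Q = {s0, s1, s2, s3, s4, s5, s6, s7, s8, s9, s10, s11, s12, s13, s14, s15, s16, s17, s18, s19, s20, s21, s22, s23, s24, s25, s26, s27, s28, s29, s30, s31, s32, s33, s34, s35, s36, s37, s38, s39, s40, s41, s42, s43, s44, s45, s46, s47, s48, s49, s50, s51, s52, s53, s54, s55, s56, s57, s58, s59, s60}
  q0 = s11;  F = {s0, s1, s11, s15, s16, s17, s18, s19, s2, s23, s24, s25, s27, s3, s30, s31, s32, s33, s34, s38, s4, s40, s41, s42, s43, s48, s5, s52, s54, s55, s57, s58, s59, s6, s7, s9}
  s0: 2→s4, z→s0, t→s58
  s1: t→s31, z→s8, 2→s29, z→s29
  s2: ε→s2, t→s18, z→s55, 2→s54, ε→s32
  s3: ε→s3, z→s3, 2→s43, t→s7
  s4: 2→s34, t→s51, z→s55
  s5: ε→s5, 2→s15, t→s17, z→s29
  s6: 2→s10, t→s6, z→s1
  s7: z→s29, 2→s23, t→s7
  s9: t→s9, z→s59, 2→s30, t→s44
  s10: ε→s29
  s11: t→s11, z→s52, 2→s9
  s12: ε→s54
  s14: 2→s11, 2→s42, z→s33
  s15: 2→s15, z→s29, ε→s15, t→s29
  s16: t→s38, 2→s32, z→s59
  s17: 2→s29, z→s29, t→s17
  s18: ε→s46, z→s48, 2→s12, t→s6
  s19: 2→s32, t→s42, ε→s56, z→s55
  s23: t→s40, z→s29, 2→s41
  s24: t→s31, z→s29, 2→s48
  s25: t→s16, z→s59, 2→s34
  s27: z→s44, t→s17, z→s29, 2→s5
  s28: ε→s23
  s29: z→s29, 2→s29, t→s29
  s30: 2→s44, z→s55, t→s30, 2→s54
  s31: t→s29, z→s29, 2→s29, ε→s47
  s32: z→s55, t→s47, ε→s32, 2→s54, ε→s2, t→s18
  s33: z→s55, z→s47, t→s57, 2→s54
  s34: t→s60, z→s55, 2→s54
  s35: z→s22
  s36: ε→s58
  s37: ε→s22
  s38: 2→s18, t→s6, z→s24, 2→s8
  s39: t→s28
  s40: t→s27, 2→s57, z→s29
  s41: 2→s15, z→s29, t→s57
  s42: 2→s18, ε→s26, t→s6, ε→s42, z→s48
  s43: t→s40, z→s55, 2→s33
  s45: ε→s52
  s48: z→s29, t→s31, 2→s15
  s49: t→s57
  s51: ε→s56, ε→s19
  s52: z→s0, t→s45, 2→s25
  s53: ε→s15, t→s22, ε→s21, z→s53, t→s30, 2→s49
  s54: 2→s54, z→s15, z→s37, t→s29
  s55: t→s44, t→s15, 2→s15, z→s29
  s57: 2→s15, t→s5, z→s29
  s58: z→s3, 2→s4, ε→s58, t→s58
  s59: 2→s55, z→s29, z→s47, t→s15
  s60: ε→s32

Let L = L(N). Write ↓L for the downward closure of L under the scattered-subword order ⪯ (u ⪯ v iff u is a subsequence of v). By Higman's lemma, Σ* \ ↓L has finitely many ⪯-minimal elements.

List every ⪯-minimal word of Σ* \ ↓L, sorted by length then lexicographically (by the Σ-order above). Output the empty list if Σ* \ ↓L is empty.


Antichain: [2zz, 222t, 2ztt, z2ttt2, zztztz, zz2z2t].

|Q|=61, |F|=36, |δ|=155 (24 ε).
min D↑ (36 st, q0=0, F={10}): 0:t→0,2→1,z→2 1:t→1,2→3,z→4 2:t→2,2→5,z→6 3:t→3,2→7,z→8 4:t→9,2→8,z→10 5:t→11,2→12,z→4 6:t→13,2→14,z→6 7:t→10,2→7,z→9 8:t→9,2→9,z→10 9:t→10,2→9,z→10 10:t→10,2→10,z→10 11:t→15,2→16,z→4 12:t→16,2→7,z→8 13:t→13,2→14,z→17 14:t→18,2→12,z→8 15:t→19,2→20,z→21 16:t→20,2→7,z→8 17:t→22,2→23,z→17 18:t→24,2→16,z→8 19:t→19,2→10,z→25 20:t→19,2→7,z→26 21:t→27,2→26,z→10 22:t→22,2→28,z→10 23:t→29,2→30,z→8 24:t→19,2→20,z→26 25:t→27,2→10,z→10 26:t→27,2→9,z→10 27:t→10,2→10,z→10 28:t→29,2→31,z→10 29:t→32,2→33,z→10 30:t→33,2→7,z→8 31:t→33,2→9,z→10 32:t→34,2→35,z→10 33:t→35,2→9,z→10 34:t→34,2→10,z→10 35:t→34,2→9,z→10 (ε-aug+det+¬).
'2zz': N↓-sim [50, 43, 13, 3] end={s29,s47,s8} ∉↓L; 3/3 deletions ∈↓L.
'222t': N↓-sim [50, 43, 27, 8, 1] end={s29} — reject; 4/4 deletions ∈↓L.
'2ztt': |S_i|=[50, 43, 13, 5, 1] end={s29} rej; 4/4 del acc.
'z2ttt2': |S_i|=[50, 47, 41, 34, 23, 8, 2] end={s10,s29} ∉↓L; 6/6 del acc.
'zztztz': |S_i|=[50, 47, 42, 39, 23, 13, 2] end={s29,s44} — reject; 6/6 single-dels accept.
'zz2z2t': N↓-sim [50, 47, 42, 36, 11, 2, 1] end={s29} rej; 6/6 single-dels accept.
6 obstructions.


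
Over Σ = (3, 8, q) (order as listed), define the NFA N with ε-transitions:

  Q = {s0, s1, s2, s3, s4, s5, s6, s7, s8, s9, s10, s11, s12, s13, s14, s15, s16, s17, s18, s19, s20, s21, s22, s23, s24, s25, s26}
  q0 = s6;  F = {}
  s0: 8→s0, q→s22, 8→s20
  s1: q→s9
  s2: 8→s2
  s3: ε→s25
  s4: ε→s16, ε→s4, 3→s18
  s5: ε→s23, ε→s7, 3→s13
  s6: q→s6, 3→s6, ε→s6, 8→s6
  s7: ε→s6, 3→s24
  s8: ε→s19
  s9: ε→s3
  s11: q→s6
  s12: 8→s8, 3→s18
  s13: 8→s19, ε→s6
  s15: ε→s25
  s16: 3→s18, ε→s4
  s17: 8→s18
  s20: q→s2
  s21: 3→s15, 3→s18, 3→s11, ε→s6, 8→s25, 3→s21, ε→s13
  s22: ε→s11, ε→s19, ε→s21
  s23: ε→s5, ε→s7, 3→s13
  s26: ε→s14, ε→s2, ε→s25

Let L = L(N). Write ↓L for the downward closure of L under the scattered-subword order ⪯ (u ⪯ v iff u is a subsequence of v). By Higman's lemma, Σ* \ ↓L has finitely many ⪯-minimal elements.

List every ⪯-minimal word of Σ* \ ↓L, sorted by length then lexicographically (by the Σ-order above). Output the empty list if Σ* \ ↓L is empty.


|Q|=27, |F|=0, |δ|=46 (22 ε).
min D↑ (1 st, q0=0, F={0}): 0:3→0,8→0,q→0 [Hopcroft].
ε ∈ L(D↑) ⇒ ↓L = ∅.

A = [ε].


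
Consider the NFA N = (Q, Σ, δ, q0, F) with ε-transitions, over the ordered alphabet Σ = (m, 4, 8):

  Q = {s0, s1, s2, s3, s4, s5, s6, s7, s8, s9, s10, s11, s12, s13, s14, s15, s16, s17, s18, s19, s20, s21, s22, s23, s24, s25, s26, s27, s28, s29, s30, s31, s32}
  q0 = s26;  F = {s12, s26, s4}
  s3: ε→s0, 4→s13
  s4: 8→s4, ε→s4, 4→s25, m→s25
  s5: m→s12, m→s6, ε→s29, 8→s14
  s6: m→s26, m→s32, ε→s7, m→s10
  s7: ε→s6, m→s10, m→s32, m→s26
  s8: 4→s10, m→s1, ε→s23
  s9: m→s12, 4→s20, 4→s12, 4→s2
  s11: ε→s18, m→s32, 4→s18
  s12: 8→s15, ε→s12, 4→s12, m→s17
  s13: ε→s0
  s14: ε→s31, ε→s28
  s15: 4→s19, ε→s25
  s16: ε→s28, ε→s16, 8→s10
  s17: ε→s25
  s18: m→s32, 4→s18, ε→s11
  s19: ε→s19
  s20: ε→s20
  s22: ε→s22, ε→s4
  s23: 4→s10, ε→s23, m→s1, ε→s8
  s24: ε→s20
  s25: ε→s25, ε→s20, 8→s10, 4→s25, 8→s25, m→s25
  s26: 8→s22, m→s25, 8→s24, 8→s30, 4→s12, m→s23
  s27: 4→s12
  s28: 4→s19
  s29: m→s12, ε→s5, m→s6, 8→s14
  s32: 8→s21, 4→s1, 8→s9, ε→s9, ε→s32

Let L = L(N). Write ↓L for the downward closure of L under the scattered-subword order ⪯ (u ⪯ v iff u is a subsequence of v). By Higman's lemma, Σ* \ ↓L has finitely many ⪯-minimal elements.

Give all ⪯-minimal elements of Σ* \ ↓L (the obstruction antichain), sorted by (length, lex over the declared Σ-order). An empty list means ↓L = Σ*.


A = [m, 48, 84].

|Q|=33, |F|=3, |δ|=76 (28 ε).
min D↑ (4 st, q0=0, F={1}): 0:m→1,4→2,8→3 1:m→1,4→1,8→1 2:m→1,4→2,8→1 3:m→1,4→1,8→3 (ε-aug+det+¬).
'm': N↓-sim [15, 7] end={s1,s10,s17,s20,s23,s25,s8} rej; 1/1 single-dels accept.
'48': run [15, 7, 5] end={s10,s15,s19,s20,s25} — reject; 2/2 single-dels accept.
'84': N↓-sim [15, 9, 4] end={s10,s19,s20,s25} ∉↓L; 2/2 del acc.
3 words, ⪯-incomp.


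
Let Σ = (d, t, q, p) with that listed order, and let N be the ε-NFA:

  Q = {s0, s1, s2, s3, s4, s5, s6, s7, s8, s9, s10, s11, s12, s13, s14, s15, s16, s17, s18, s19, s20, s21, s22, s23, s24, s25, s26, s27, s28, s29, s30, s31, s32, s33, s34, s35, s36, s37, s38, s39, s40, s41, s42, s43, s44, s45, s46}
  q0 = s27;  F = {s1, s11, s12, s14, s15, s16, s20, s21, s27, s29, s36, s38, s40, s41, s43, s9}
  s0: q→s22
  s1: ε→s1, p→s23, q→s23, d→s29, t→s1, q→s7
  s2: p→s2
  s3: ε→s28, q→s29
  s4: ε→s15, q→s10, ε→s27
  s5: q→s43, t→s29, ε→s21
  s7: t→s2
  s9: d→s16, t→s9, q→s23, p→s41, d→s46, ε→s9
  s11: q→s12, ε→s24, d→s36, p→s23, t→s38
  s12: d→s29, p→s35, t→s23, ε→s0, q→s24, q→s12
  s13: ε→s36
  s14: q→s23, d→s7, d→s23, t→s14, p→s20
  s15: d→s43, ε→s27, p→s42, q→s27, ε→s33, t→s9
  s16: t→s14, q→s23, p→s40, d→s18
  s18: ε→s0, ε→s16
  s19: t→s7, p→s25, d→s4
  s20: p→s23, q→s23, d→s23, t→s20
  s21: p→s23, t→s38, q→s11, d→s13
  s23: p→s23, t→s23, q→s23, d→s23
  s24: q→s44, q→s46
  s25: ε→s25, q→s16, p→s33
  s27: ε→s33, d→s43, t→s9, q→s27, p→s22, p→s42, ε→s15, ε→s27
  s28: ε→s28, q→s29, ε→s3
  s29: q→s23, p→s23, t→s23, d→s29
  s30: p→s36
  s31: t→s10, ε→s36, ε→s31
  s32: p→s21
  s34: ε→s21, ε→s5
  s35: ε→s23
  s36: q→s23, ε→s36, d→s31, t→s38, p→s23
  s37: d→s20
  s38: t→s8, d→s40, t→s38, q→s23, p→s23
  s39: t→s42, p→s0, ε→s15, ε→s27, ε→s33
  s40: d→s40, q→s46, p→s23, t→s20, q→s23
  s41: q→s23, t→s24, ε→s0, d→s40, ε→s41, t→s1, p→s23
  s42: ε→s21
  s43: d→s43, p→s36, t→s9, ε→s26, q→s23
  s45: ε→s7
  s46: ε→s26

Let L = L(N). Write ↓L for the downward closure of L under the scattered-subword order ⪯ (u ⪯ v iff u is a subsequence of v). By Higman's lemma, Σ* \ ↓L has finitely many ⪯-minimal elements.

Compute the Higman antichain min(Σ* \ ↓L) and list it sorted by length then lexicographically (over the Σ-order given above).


|Q|=47, |F|=16, |δ|=131 (34 ε).
min D↑ (16 st, q0=0, F={4}): 0:d→1,t→2,q→0,p→3 1:d→1,t→2,q→4,p→5 2:d→6,t→2,q→4,p→7 3:d→5,t→8,q→9,p→4 4:d→4,t→4,q→4,p→4 5:d→5,t→8,q→4,p→4 6:d→6,t→10,q→4,p→11 7:d→11,t→12,q→4,p→4 8:d→11,t→8,q→4,p→4 9:d→5,t→8,q→13,p→4 10:d→4,t→10,q→4,p→14 11:d→11,t→14,q→4,p→4 12:d→15,t→12,q→4,p→4 13:d→15,t→4,q→13,p→4 14:d→4,t→14,q→4,p→4 15:d→15,t→4,q→4,p→4 (ε-aug+det+¬).
'dq': |S_i|=[33, 25, 7] end={s2,s22,s23,s26,s44,s46,s7} — reject; 2/2 deletions ∈↓L.
'tq': |S_i|=[33, 21, 7] end={s2,s22,s23,s26,s44,s46,s7} ∉↓L; 2/2 single-dels accept.
'pp': N↓-sim [33, 25, 3] end={s2,s23,s35} ∉↓L; 2/2 single-dels accept.
'tdtd': |S_i|=[33, 21, 13, 5, 3] end={s2,s23,s7} rej; 4/4 deletions ∈↓L.
'pqqt': run [33, 25, 20, 10, 1] end={s23} ∉↓L; 4/4 deletions ∈↓L.
'tptdt': |S_i|=[33, 21, 14, 10, 2, 1] end={s23} — reject; 5/5 single-dels accept.
6 obstructions.

Antichain: [dq, tq, pp, tdtd, pqqt, tptdt].


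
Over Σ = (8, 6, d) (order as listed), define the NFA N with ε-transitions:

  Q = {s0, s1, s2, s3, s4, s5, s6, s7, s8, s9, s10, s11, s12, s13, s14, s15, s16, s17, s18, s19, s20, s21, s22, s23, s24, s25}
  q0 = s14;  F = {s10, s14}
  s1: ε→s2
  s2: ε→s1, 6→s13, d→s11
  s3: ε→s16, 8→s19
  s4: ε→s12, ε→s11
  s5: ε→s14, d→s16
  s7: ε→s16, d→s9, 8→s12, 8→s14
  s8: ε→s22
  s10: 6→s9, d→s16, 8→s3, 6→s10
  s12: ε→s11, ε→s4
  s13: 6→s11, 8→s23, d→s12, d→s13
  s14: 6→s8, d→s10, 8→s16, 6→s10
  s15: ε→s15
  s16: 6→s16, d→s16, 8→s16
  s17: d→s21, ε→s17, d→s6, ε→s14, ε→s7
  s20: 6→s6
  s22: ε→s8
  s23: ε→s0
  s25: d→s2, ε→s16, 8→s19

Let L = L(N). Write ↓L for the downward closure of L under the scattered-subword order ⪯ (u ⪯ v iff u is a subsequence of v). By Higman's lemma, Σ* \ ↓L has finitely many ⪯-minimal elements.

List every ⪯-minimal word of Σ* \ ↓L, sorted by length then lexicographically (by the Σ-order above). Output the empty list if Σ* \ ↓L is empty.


A = [8, 6d, dd].

|Q|=26, |F|=2, |δ|=44 (17 ε).
min D↑ (3 st, q0=0, F={1}): 0:8→1,6→2,d→2 1:8→1,6→1,d→1 2:8→1,6→2,d→1.
'8': |S_i|=[8, 3] end={s16,s19,s3} ∉↓L; 1/1 single-dels accept.
'6d': |S_i|=[8, 7, 1] end={s16} rej; 2/2 del acc.
'dd': run [8, 5, 1] end={s16} ∉↓L; 2/2 deletions ∈↓L.
3 minimals (antichain).


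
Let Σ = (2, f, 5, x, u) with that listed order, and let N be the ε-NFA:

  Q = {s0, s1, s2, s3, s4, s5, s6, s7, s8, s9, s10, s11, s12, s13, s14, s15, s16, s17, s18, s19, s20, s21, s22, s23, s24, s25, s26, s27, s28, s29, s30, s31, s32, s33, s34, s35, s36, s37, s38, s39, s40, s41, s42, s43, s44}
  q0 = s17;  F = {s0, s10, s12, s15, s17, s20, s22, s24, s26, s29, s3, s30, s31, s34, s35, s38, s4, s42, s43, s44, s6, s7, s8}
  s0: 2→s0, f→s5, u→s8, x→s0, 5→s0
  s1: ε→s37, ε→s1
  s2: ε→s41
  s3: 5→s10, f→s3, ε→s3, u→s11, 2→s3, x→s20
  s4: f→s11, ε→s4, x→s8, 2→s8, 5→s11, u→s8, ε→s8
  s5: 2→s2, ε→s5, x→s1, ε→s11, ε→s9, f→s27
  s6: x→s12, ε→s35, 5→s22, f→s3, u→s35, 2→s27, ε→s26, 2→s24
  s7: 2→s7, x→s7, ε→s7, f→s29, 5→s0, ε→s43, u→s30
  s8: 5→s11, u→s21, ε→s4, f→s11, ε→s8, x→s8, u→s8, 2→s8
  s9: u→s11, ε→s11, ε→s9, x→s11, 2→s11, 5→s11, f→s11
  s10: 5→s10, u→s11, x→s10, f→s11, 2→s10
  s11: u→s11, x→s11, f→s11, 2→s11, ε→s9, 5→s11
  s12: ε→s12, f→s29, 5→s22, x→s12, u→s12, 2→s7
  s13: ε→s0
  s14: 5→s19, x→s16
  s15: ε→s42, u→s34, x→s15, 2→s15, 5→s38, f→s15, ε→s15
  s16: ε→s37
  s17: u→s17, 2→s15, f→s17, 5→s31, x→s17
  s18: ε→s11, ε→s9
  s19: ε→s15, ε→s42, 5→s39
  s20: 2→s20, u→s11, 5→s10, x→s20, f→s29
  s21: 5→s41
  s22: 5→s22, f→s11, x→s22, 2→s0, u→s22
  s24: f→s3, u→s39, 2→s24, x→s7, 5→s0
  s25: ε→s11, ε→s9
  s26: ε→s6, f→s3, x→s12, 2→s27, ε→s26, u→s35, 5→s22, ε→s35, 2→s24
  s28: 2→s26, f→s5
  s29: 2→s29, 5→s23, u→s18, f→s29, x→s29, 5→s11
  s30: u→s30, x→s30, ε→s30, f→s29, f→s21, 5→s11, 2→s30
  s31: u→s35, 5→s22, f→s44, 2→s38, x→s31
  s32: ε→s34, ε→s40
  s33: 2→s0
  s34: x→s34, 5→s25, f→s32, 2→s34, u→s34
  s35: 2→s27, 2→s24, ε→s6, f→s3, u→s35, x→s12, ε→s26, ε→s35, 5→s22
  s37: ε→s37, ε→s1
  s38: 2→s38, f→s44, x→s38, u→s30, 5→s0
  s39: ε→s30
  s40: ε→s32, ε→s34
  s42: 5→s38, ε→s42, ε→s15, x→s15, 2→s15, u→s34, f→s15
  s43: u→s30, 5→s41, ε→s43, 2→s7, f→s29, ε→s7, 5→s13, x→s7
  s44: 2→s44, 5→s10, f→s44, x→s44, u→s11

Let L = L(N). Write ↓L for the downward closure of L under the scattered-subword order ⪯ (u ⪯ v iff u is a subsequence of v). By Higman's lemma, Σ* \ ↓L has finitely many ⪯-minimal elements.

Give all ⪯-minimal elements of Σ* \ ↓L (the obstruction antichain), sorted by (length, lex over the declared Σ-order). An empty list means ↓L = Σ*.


|Q|=45, |F|=23, |δ|=189 (47 ε).
min D↑ (19 st, q0=0, F={10}): 0:2→1,f→0,5→2,x→0,u→0 1:2→1,f→1,5→3,x→1,u→4 2:2→3,f→5,5→6,x→2,u→7 3:2→3,f→5,5→8,x→3,u→9 4:2→4,f→4,5→10,x→4,u→4 5:2→5,f→5,5→11,x→5,u→10 6:2→8,f→10,5→6,x→6,u→6 7:2→12,f→13,5→6,x→14,u→7 8:2→8,f→10,5→8,x→8,u→15 9:2→9,f→16,5→10,x→9,u→9 10:2→10,f→10,5→10,x→10,u→10 11:2→11,f→10,5→11,x→11,u→10 12:2→12,f→13,5→8,x→17,u→9 13:2→13,f→13,5→11,x→18,u→10 14:2→17,f→16,5→6,x→14,u→14 15:2→15,f→10,5→10,x→15,u→15 16:2→16,f→16,5→10,x→16,u→10 17:2→17,f→16,5→8,x→17,u→9 18:2→18,f→16,5→11,x→18,u→10.
'2u5': N↓-sim [39, 32, 15, 5] end={s11,s23,s25,s41,s9} — reject; 3/3 del acc.
'5fu': run [39, 33, 16, 3] end={s11,s18,s9} rej; 3/3 del acc.
'55f': run [39, 33, 16, 8] end={s1,s11,s2,s27,s37,s41,s5,s9} ∉↓L; 3/3 single-dels accept.
'5uxf5': N↓-sim [39, 33, 29, 23, 12, 4] end={s11,s23,s41,s9} rej; 5/5 del acc.
4 minimals (antichain).

min(Σ*\↓L) = [2u5, 5fu, 55f, 5uxf5].


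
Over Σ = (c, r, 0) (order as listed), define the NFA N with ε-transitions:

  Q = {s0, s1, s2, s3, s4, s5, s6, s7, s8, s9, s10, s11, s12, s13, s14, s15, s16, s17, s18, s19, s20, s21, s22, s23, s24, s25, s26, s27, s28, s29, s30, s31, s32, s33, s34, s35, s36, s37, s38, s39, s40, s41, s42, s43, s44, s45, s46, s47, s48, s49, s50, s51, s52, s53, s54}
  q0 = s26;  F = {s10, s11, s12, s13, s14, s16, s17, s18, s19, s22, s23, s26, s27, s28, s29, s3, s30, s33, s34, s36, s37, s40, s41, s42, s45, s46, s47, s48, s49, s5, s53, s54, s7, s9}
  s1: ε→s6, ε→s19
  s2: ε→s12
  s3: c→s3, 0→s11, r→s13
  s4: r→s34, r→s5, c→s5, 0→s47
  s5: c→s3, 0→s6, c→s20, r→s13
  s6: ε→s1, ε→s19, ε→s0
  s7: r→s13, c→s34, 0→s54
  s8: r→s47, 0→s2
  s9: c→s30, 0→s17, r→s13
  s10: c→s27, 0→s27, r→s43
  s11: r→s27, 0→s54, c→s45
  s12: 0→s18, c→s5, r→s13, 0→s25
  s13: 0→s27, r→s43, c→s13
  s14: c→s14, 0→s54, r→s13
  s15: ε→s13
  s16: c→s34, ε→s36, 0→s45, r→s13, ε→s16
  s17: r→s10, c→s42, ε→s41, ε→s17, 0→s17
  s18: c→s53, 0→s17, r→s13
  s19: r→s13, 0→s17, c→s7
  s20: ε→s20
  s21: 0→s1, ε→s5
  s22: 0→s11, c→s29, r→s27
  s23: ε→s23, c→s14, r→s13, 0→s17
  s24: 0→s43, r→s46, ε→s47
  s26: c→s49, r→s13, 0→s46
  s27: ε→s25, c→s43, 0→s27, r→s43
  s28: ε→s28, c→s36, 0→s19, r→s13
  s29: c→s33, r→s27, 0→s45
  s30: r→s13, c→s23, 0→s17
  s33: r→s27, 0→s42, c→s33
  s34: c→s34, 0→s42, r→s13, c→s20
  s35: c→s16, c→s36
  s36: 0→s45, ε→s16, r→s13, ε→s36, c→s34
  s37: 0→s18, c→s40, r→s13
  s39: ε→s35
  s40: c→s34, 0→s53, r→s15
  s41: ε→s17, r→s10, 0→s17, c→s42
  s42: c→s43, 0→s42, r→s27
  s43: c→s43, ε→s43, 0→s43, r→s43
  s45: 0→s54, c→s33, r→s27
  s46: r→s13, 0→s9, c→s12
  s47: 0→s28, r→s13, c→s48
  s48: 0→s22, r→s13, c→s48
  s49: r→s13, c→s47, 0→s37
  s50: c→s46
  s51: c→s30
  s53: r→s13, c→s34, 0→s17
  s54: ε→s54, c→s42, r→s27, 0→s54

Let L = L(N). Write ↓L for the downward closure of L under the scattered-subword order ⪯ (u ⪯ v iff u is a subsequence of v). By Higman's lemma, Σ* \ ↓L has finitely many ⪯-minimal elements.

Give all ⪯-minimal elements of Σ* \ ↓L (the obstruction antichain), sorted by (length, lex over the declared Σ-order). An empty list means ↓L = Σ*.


Antichain: [rr, r0c, 000cc, ccc0rc, c0cc0c].

|Q|=55, |F|=34, |δ|=144 (23 ε).
min D↑ (33 st, q0=0, F={6}): 0:c→1,r→2,0→3 1:c→4,r→2,0→5 2:c→2,r→6,0→7 3:c→8,r→2,0→9 4:c→10,r→2,0→11 5:c→12,r→2,0→13 6:c→6,r→6,0→6 7:c→6,r→6,0→7 8:c→14,r→2,0→13 9:c→15,r→2,0→16 10:c→10,r→2,0→17 11:c→18,r→2,0→19 12:c→20,r→2,0→21 13:c→21,r→2,0→16 14:c→22,r→2,0→19 15:c→23,r→2,0→16 16:c→24,r→25,0→16 17:c→26,r→7,0→27 18:c→20,r→2,0→28 19:c→29,r→2,0→16 20:c→20,r→2,0→24 21:c→20,r→2,0→16 22:c→22,r→2,0→27 23:c→30,r→2,0→16 24:c→6,r→7,0→24 25:c→7,r→6,0→7 26:c→31,r→7,0→28 27:c→28,r→7,0→32 28:c→31,r→7,0→32 29:c→20,r→2,0→32 30:c→30,r→2,0→32 31:c→31,r→7,0→24 32:c→24,r→7,0→32.
'rr': N↓-sim [41, 6, 1] end={s43} rej; 2/2 single-dels accept.
'r0c': N↓-sim [41, 6, 3, 1] end={s43} rej; 3/3 single-dels accept.
'000cc': |S_i|=[41, 37, 25, 8, 4, 1] end={s43} — reject; 5/5 deletions ∈↓L.
'ccc0rc': run [41, 38, 33, 19, 10, 3, 1] end={s43} — reject; 6/6 deletions ∈↓L.
'c0cc0c': |S_i|=[41, 38, 29, 20, 8, 4, 1] end={s43} — reject; 6/6 del acc.
5 words, ⪯-incomp.
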